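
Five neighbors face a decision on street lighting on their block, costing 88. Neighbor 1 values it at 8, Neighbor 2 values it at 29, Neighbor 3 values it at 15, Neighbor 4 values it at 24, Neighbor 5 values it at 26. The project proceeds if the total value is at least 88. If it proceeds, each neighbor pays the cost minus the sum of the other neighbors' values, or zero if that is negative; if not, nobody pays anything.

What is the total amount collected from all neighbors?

Total value 102 ≥ cost 88, so it is built.
Neighbor 1: others sum to 94; max(0, 88 - 94) = 0.
Neighbor 2: others sum to 73; max(0, 88 - 73) = 15.
Neighbor 3: others sum to 87; max(0, 88 - 87) = 1.
Neighbor 4: others sum to 78; max(0, 88 - 78) = 10.
Neighbor 5: others sum to 76; max(0, 88 - 76) = 12.
Total collected = 0 + 15 + 1 + 10 + 12 = 38.

38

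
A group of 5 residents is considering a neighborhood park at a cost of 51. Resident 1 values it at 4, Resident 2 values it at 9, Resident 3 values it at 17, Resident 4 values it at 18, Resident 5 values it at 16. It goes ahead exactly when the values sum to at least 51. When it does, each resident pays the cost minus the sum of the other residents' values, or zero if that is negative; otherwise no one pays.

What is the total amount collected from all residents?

12

Total value 64 ≥ cost 51, so it is built.
Resident 1: others sum to 60; max(0, 51 - 60) = 0.
Resident 2: others sum to 55; max(0, 51 - 55) = 0.
Resident 3: others sum to 47; max(0, 51 - 47) = 4.
Resident 4: others sum to 46; max(0, 51 - 46) = 5.
Resident 5: others sum to 48; max(0, 51 - 48) = 3.
Total collected = 0 + 0 + 4 + 5 + 3 = 12.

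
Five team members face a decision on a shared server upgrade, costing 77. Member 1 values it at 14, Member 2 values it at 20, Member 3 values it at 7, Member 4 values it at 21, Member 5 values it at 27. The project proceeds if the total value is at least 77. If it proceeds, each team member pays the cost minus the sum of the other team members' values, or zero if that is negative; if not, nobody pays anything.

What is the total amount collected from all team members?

34

Total value 89 ≥ cost 77, so it is built.
Member 1: others sum to 75; max(0, 77 - 75) = 2.
Member 2: others sum to 69; max(0, 77 - 69) = 8.
Member 3: others sum to 82; max(0, 77 - 82) = 0.
Member 4: others sum to 68; max(0, 77 - 68) = 9.
Member 5: others sum to 62; max(0, 77 - 62) = 15.
Total collected = 2 + 8 + 0 + 9 + 15 = 34.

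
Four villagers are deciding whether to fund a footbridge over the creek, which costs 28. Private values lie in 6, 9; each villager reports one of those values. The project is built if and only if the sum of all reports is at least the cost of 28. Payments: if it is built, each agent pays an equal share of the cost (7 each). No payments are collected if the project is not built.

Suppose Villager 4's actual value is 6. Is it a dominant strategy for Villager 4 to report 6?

Yes

Check each profile of the others' reports and compare truth against every alternative report.
Others report (6, 6, 9): truth gives 0, best alternative gives -1.
Others report (6, 9, 6): truth gives 0, best alternative gives -1.
Others report (9, 6, 6): truth gives 0, best alternative gives -1.
Others report (6, 9, 9): truth gives -1, best alternative gives -1.
Others report (9, 6, 9): truth gives -1, best alternative gives -1.
Others report (9, 9, 6): truth gives -1, best alternative gives -1.
(Remaining 2 profiles checked similarly; truth is weakly best in each.)
In every case the truthful report is at least as good as any alternative, so it is a dominant strategy.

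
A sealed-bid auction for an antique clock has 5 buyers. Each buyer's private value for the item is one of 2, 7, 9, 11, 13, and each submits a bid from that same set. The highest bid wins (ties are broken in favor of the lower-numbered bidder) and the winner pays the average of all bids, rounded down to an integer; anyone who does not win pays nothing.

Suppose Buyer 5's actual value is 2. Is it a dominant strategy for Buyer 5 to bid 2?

Check each profile of the others' bids and compare truth against every alternative bid.
Others bid (2, 2, 2, 2): truth gives 0, best alternative gives -1.
Others bid (2, 2, 2, 7): truth gives 0, best alternative gives 0.
Others bid (2, 2, 2, 9): truth gives 0, best alternative gives 0.
Others bid (2, 2, 2, 11): truth gives 0, best alternative gives 0.
Others bid (2, 2, 2, 13): truth gives 0, best alternative gives 0.
Others bid (2, 2, 7, 2): truth gives 0, best alternative gives 0.
(Remaining 619 profiles checked similarly; truth is weakly best in each.)
In every case the truthful bid is at least as good as any alternative, so it is a dominant strategy.

Yes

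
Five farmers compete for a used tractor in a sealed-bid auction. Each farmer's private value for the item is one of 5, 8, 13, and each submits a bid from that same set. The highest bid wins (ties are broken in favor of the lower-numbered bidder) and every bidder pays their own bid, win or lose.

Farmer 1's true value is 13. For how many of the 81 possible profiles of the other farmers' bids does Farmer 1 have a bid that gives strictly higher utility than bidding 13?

Others bid (5, 5, 5, 5): truth gives 0; bid 5 gives 8 > 0. Violating.
Others bid (5, 5, 5, 8): truth gives 0; bid 8 gives 5 > 0. Violating.
Others bid (5, 5, 8, 5): truth gives 0; bid 8 gives 5 > 0. Violating.
Others bid (5, 5, 8, 8): truth gives 0; bid 8 gives 5 > 0. Violating.
Others bid (5, 5, 5, 13): truth gives 0; no alternative beats it.
Others bid (5, 5, 8, 13): truth gives 0; no alternative beats it.
(Checking all 81 profiles: 16 have a profitable deviation, 65 do not.)

16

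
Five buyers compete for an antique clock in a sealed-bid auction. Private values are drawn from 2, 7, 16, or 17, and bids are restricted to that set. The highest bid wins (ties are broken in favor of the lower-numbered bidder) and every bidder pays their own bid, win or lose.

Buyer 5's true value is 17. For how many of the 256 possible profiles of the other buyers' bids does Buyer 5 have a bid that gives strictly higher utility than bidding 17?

Others bid (2, 2, 2, 2): truth gives 0; bid 7 gives 10 > 0. Violating.
Others bid (2, 2, 2, 7): truth gives 0; bid 16 gives 1 > 0. Violating.
Others bid (2, 2, 2, 17): truth gives -17; bid 2 gives -2 > -17. Violating.
Others bid (2, 2, 7, 2): truth gives 0; bid 16 gives 1 > 0. Violating.
Others bid (2, 2, 2, 16): truth gives 0; no alternative beats it.
Others bid (2, 2, 7, 16): truth gives 0; no alternative beats it.
(Checking all 256 profiles: 191 have a profitable deviation, 65 do not.)

191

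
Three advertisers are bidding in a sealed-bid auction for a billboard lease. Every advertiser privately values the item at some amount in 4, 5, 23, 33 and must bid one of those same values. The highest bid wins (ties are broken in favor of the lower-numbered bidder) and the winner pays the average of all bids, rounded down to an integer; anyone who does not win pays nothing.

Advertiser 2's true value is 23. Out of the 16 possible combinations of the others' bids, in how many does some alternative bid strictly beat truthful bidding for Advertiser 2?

4

Others bid (4, 4): truth gives 13; bid 5 gives 19 > 13. Violating.
Others bid (4, 5): truth gives 13; bid 5 gives 19 > 13. Violating.
Others bid (23, 4): truth gives 0; bid 33 gives 3 > 0. Violating.
Others bid (23, 5): truth gives 0; bid 33 gives 3 > 0. Violating.
Others bid (4, 23): truth gives 7; no alternative beats it.
Others bid (4, 33): truth gives 0; no alternative beats it.
(Checking all 16 profiles: 4 have a profitable deviation, 12 do not.)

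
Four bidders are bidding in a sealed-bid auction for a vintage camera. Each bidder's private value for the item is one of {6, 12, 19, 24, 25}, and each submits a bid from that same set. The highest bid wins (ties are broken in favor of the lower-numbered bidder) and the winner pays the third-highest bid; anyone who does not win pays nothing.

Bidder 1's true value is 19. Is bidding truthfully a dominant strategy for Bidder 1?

No

Consider the case where Bidder 2 bids 6, Bidder 3 bids 6 and Bidder 4 bids 24.
Truthful bid 19: loses, pays 0, utility 0.
Bid 24 instead: wins, pays 6, utility 19 - 6 = 13.
Since 13 > 0, bidding 24 is strictly better here, so truthful bidding is not dominant.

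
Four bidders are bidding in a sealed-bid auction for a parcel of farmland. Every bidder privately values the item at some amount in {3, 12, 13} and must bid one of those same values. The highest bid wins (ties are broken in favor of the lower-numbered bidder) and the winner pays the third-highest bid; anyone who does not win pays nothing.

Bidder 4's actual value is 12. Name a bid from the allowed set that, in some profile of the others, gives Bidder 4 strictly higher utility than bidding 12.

Suppose Bidder 1 bids 3, Bidder 2 bids 3 and Bidder 3 bids 12.
Bid 12: loses, pays 0, utility 0.
Bid 13: wins, pays 3, utility 12 - 3 = 9.
So bidding 13 beats truth here (9 > 0).

13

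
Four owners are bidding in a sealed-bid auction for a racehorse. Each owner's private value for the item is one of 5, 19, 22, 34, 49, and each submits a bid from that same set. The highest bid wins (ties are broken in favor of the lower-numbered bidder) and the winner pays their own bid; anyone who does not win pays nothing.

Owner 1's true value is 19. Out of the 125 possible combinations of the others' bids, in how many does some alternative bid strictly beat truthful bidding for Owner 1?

1

Others bid (5, 5, 5): truth gives 0; bid 5 gives 14 > 0. Violating.
Others bid (5, 5, 19): truth gives 0; no alternative beats it.
Others bid (5, 5, 22): truth gives 0; no alternative beats it.
(Checking all 125 profiles: 1 has a profitable deviation, 124 do not.)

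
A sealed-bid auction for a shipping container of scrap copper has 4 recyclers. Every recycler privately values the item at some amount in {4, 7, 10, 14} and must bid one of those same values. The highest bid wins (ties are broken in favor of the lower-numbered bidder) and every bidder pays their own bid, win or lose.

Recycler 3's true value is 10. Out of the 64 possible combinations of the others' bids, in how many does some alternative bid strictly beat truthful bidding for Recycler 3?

Others bid (4, 4, 4): truth gives 0; bid 7 gives 3 > 0. Violating.
Others bid (4, 4, 7): truth gives 0; bid 7 gives 3 > 0. Violating.
Others bid (4, 4, 14): truth gives -10; bid 4 gives -4 > -10. Violating.
Others bid (4, 7, 14): truth gives -10; bid 4 gives -4 > -10. Violating.
Others bid (4, 4, 10): truth gives 0; no alternative beats it.
Others bid (4, 7, 4): truth gives 0; no alternative beats it.
(Checking all 64 profiles: 54 have a profitable deviation, 10 do not.)

54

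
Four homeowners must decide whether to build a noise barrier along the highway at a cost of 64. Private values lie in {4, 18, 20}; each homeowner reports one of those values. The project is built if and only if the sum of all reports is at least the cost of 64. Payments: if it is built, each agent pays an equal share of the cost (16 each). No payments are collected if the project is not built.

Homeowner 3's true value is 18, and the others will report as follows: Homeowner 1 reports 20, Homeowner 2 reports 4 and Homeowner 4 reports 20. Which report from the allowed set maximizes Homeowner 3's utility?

Report 4: project not built, utility 0.
Report 18: project not built, utility 0.
Report 20: project built, pays 16, utility 18 - 16 = 2.
The best choice is 20 with utility 2.

20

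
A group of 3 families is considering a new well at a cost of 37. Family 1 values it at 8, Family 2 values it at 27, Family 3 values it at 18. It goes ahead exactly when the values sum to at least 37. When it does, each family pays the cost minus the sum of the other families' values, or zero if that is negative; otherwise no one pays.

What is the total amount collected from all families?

Total value 53 ≥ cost 37, so it is built.
Family 1: others sum to 45; max(0, 37 - 45) = 0.
Family 2: others sum to 26; max(0, 37 - 26) = 11.
Family 3: others sum to 35; max(0, 37 - 35) = 2.
Total collected = 0 + 11 + 2 = 13.

13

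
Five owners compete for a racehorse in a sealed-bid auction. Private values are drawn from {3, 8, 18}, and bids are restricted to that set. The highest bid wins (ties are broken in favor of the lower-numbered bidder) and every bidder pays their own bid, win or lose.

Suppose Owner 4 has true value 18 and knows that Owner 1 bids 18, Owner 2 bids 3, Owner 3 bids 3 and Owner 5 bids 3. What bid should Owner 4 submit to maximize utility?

Bid 3: loses but pays 3, utility -3.
Bid 8: loses but pays 8, utility -8.
Bid 18: loses but pays 18, utility -18.
The best choice is 3 with utility -3.

3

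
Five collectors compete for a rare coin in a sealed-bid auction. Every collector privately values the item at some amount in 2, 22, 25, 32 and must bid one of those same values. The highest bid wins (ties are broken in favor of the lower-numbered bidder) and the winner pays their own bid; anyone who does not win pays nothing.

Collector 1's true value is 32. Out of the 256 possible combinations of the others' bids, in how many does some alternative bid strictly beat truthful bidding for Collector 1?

81

Others bid (2, 2, 2, 2): truth gives 0; bid 2 gives 30 > 0. Violating.
Others bid (2, 2, 2, 22): truth gives 0; bid 22 gives 10 > 0. Violating.
Others bid (2, 2, 2, 25): truth gives 0; bid 25 gives 7 > 0. Violating.
Others bid (2, 2, 22, 2): truth gives 0; bid 22 gives 10 > 0. Violating.
Others bid (2, 2, 2, 32): truth gives 0; no alternative beats it.
Others bid (2, 2, 22, 32): truth gives 0; no alternative beats it.
(Checking all 256 profiles: 81 have a profitable deviation, 175 do not.)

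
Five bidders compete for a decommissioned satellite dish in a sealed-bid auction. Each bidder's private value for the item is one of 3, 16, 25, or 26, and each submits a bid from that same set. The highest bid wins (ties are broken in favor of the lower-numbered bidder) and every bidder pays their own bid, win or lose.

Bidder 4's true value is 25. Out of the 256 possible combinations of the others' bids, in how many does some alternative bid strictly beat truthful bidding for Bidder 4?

Others bid (3, 3, 3, 3): truth gives 0; bid 16 gives 9 > 0. Violating.
Others bid (3, 3, 3, 16): truth gives 0; bid 16 gives 9 > 0. Violating.
Others bid (3, 3, 3, 26): truth gives -25; bid 26 gives -1 > -25. Violating.
Others bid (3, 3, 16, 26): truth gives -25; bid 26 gives -1 > -25. Violating.
Others bid (3, 3, 3, 25): truth gives 0; no alternative beats it.
Others bid (3, 3, 16, 3): truth gives 0; no alternative beats it.
(Checking all 256 profiles: 234 have a profitable deviation, 22 do not.)

234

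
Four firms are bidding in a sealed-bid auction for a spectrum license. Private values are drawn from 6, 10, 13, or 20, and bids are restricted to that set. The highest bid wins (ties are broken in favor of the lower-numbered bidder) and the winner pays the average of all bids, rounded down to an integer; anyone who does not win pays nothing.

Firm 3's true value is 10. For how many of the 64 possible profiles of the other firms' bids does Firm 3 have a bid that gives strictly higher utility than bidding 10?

6

Others bid (6, 6, 13): truth gives 0; bid 13 gives 1 > 0. Violating.
Others bid (6, 10, 6): truth gives 0; bid 13 gives 2 > 0. Violating.
Others bid (6, 10, 10): truth gives 0; bid 13 gives 1 > 0. Violating.
Others bid (10, 6, 6): truth gives 0; bid 13 gives 2 > 0. Violating.
Others bid (6, 6, 6): truth gives 3; no alternative beats it.
Others bid (6, 6, 10): truth gives 2; no alternative beats it.
(Checking all 64 profiles: 6 have a profitable deviation, 58 do not.)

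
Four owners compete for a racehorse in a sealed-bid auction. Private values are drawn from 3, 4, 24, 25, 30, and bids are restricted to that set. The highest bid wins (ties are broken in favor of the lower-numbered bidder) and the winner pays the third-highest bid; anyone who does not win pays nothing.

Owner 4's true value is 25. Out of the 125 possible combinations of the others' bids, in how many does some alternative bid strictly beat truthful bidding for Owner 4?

27

Others bid (3, 3, 25): truth gives 0; bid 30 gives 22 > 0. Violating.
Others bid (3, 4, 25): truth gives 0; bid 30 gives 21 > 0. Violating.
Others bid (3, 24, 25): truth gives 0; bid 30 gives 1 > 0. Violating.
Others bid (3, 25, 3): truth gives 0; bid 30 gives 22 > 0. Violating.
Others bid (3, 3, 3): truth gives 22; no alternative beats it.
Others bid (3, 3, 4): truth gives 22; no alternative beats it.
(Checking all 125 profiles: 27 have a profitable deviation, 98 do not.)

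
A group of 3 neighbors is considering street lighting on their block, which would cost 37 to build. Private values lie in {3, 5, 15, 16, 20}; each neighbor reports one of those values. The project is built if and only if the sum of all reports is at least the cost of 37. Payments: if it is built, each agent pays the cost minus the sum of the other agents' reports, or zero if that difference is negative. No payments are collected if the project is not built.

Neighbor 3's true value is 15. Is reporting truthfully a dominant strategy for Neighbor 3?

Check each profile of the others' reports and compare truth against every alternative report.
Others report (20, 20): truth gives 15, best alternative gives 15.
Others report (16, 20): truth gives 14, best alternative gives 14.
Others report (20, 16): truth gives 14, best alternative gives 14.
Others report (15, 20): truth gives 13, best alternative gives 13.
Others report (20, 15): truth gives 13, best alternative gives 13.
Others report (16, 16): truth gives 10, best alternative gives 10.
(Remaining 19 profiles checked similarly; truth is weakly best in each.)
In every case the truthful report is at least as good as any alternative, so it is a dominant strategy.

Yes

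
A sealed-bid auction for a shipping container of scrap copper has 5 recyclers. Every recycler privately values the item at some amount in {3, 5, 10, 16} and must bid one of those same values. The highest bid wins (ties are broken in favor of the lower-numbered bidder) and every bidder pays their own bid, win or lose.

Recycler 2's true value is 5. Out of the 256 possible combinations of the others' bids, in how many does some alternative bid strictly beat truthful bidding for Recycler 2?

Others bid (3, 3, 3, 10): truth gives -5; bid 3 gives -3 > -5. Violating.
Others bid (3, 3, 3, 16): truth gives -5; bid 3 gives -3 > -5. Violating.
Others bid (3, 3, 5, 10): truth gives -5; bid 3 gives -3 > -5. Violating.
Others bid (3, 3, 5, 16): truth gives -5; bid 3 gives -3 > -5. Violating.
Others bid (3, 3, 3, 3): truth gives 0; no alternative beats it.
Others bid (3, 3, 3, 5): truth gives 0; no alternative beats it.
(Checking all 256 profiles: 248 have a profitable deviation, 8 do not.)

248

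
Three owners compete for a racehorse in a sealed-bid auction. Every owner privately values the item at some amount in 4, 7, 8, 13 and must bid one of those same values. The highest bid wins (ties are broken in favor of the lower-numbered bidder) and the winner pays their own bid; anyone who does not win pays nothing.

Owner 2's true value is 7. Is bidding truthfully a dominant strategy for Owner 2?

Yes

Check each profile of the others' bids and compare truth against every alternative bid.
Others bid (4, 4): truth gives 0, best alternative gives 0.
Others bid (4, 7): truth gives 0, best alternative gives 0.
Others bid (4, 8): truth gives 0, best alternative gives 0.
Others bid (4, 13): truth gives 0, best alternative gives 0.
Others bid (7, 4): truth gives 0, best alternative gives 0.
Others bid (7, 7): truth gives 0, best alternative gives 0.
(Remaining 10 profiles checked similarly; truth is weakly best in each.)
In every case the truthful bid is at least as good as any alternative, so it is a dominant strategy.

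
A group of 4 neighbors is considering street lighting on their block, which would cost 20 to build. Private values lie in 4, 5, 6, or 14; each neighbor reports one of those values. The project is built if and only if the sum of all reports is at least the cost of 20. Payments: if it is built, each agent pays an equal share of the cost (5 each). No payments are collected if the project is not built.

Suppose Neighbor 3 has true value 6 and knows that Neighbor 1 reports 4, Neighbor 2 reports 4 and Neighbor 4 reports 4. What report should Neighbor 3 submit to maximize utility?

14

Report 4: project not built, utility 0.
Report 5: project not built, utility 0.
Report 6: project not built, utility 0.
Report 14: project built, pays 5, utility 6 - 5 = 1.
The best choice is 14 with utility 1.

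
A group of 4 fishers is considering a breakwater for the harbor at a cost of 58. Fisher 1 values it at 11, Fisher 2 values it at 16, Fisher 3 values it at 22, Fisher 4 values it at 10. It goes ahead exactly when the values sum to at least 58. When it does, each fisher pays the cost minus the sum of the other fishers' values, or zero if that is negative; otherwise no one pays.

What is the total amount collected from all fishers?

55

Total value 59 ≥ cost 58, so it is built.
Fisher 1: others sum to 48; max(0, 58 - 48) = 10.
Fisher 2: others sum to 43; max(0, 58 - 43) = 15.
Fisher 3: others sum to 37; max(0, 58 - 37) = 21.
Fisher 4: others sum to 49; max(0, 58 - 49) = 9.
Total collected = 10 + 15 + 21 + 9 = 55.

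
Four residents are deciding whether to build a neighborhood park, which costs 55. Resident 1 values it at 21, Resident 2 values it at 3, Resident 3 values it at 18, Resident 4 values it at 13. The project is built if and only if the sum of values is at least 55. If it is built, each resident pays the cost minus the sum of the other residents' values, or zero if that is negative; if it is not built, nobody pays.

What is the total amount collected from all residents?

Total value 55 ≥ cost 55, so it is built.
Resident 1: others sum to 34; max(0, 55 - 34) = 21.
Resident 2: others sum to 52; max(0, 55 - 52) = 3.
Resident 3: others sum to 37; max(0, 55 - 37) = 18.
Resident 4: others sum to 42; max(0, 55 - 42) = 13.
Total collected = 21 + 3 + 18 + 13 = 55.

55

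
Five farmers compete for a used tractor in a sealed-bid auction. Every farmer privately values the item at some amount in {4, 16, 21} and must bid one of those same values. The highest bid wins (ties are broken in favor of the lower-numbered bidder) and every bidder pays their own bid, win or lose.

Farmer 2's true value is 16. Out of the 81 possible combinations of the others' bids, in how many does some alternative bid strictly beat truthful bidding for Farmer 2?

73

Others bid (4, 4, 4, 21): truth gives -16; bid 4 gives -4 > -16. Violating.
Others bid (4, 4, 16, 21): truth gives -16; bid 4 gives -4 > -16. Violating.
Others bid (4, 4, 21, 4): truth gives -16; bid 4 gives -4 > -16. Violating.
Others bid (4, 4, 21, 16): truth gives -16; bid 4 gives -4 > -16. Violating.
Others bid (4, 4, 4, 4): truth gives 0; no alternative beats it.
Others bid (4, 4, 4, 16): truth gives 0; no alternative beats it.
(Checking all 81 profiles: 73 have a profitable deviation, 8 do not.)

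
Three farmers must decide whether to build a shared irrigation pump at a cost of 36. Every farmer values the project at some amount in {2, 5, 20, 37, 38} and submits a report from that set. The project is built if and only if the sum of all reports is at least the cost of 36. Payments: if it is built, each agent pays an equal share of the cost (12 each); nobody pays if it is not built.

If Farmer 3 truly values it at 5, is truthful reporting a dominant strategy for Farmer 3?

Yes

Check each profile of the others' reports and compare truth against every alternative report.
Others report (2, 37): truth gives -7, best alternative gives -7.
Others report (2, 38): truth gives -7, best alternative gives -7.
Others report (5, 37): truth gives -7, best alternative gives -7.
Others report (5, 38): truth gives -7, best alternative gives -7.
Others report (20, 20): truth gives -7, best alternative gives -7.
Others report (20, 37): truth gives -7, best alternative gives -7.
(Remaining 19 profiles checked similarly; truth is weakly best in each.)
In every case the truthful report is at least as good as any alternative, so it is a dominant strategy.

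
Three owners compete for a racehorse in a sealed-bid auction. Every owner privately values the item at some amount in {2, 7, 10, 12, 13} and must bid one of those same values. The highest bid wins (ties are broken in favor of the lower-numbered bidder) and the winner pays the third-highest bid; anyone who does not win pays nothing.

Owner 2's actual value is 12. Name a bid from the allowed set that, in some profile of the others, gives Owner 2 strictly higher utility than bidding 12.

13

Suppose Owner 1 bids 2 and Owner 3 bids 13.
Bid 12: loses, pays 0, utility 0.
Bid 13: wins, pays 2, utility 12 - 2 = 10.
So bidding 13 beats truth here (10 > 0).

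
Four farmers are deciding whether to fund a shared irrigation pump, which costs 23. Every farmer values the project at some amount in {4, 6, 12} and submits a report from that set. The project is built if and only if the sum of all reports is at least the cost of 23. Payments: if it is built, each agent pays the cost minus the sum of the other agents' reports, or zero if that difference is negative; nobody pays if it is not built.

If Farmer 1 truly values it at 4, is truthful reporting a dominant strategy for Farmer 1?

Yes

Check each profile of the others' reports and compare truth against every alternative report.
Others report (6, 6, 6): truth gives 0, best alternative gives -1.
Others report (4, 12, 12): truth gives 4, best alternative gives 4.
Others report (6, 6, 12): truth gives 4, best alternative gives 4.
Others report (6, 12, 6): truth gives 4, best alternative gives 4.
Others report (6, 12, 12): truth gives 4, best alternative gives 4.
Others report (12, 4, 12): truth gives 4, best alternative gives 4.
(Remaining 21 profiles checked similarly; truth is weakly best in each.)
In every case the truthful report is at least as good as any alternative, so it is a dominant strategy.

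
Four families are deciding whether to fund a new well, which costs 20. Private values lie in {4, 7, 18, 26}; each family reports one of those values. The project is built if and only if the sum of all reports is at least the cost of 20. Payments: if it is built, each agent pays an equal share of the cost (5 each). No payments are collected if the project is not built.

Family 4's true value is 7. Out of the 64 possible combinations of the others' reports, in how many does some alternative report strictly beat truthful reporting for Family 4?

Others report (4, 4, 4): truth gives 0; report 18 gives 2 > 0. Violating.
Others report (4, 4, 7): truth gives 2; no alternative beats it.
Others report (4, 4, 18): truth gives 2; no alternative beats it.
(Checking all 64 profiles: 1 has a profitable deviation, 63 do not.)

1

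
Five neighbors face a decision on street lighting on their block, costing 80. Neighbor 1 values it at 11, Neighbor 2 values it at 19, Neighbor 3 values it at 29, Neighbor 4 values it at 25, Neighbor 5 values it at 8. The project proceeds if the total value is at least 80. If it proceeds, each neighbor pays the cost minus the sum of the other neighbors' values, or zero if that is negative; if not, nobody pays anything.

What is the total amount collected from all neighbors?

37

Total value 92 ≥ cost 80, so it is built.
Neighbor 1: others sum to 81; max(0, 80 - 81) = 0.
Neighbor 2: others sum to 73; max(0, 80 - 73) = 7.
Neighbor 3: others sum to 63; max(0, 80 - 63) = 17.
Neighbor 4: others sum to 67; max(0, 80 - 67) = 13.
Neighbor 5: others sum to 84; max(0, 80 - 84) = 0.
Total collected = 0 + 7 + 17 + 13 + 0 = 37.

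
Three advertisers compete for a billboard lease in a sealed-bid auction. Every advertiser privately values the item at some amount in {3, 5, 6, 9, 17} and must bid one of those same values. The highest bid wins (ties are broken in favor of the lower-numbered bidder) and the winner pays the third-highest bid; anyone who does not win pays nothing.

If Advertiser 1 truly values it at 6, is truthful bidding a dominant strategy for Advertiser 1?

Consider the case where Advertiser 2 bids 3 and Advertiser 3 bids 9.
Truthful bid 6: loses, pays 0, utility 0.
Bid 9 instead: wins, pays 3, utility 6 - 3 = 3.
Since 3 > 0, bidding 9 is strictly better here, so truthful bidding is not dominant.

No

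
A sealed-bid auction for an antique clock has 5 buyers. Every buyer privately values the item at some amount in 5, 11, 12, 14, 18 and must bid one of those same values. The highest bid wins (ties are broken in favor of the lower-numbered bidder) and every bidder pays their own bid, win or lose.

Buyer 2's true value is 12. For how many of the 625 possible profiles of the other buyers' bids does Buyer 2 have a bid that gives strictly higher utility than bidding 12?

Others bid (5, 5, 5, 5): truth gives 0; bid 11 gives 1 > 0. Violating.
Others bid (5, 5, 5, 11): truth gives 0; bid 11 gives 1 > 0. Violating.
Others bid (5, 5, 5, 14): truth gives -12; bid 14 gives -2 > -12. Violating.
Others bid (5, 5, 5, 18): truth gives -12; bid 5 gives -5 > -12. Violating.
Others bid (5, 5, 5, 12): truth gives 0; no alternative beats it.
Others bid (5, 5, 11, 12): truth gives 0; no alternative beats it.
(Checking all 625 profiles: 579 have a profitable deviation, 46 do not.)

579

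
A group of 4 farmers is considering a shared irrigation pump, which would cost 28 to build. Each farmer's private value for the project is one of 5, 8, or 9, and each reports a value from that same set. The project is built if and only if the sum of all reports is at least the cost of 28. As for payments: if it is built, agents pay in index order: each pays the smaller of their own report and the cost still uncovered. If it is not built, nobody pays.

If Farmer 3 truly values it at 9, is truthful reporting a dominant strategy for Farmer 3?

Consider the case where Farmer 1 reports 5, Farmer 2 reports 8 and Farmer 4 reports 8.
Truthful report 9: project built, pays 9, utility 9 - 9 = 0.
Report 8 instead: project built, pays 8, utility 9 - 8 = 1.
Since 1 > 0, reporting 8 is strictly better here, so truthful reporting is not dominant.

No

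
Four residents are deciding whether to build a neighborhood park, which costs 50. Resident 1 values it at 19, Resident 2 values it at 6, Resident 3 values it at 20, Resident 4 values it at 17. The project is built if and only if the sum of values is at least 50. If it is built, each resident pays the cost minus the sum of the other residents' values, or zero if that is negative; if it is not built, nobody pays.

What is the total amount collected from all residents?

Total value 62 ≥ cost 50, so it is built.
Resident 1: others sum to 43; max(0, 50 - 43) = 7.
Resident 2: others sum to 56; max(0, 50 - 56) = 0.
Resident 3: others sum to 42; max(0, 50 - 42) = 8.
Resident 4: others sum to 45; max(0, 50 - 45) = 5.
Total collected = 7 + 0 + 8 + 5 = 20.

20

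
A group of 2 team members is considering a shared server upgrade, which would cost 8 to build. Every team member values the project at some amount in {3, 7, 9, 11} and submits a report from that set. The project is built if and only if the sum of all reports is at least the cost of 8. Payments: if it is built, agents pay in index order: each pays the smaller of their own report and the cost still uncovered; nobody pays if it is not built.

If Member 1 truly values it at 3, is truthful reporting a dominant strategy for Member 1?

Yes

Check each profile of the others' reports and compare truth against every alternative report.
Others report (3): truth gives 0, best alternative gives -4.
Others report (7): truth gives 0, best alternative gives -4.
Others report (9): truth gives 0, best alternative gives -4.
Others report (11): truth gives 0, best alternative gives -4.
In every case the truthful report is at least as good as any alternative, so it is a dominant strategy.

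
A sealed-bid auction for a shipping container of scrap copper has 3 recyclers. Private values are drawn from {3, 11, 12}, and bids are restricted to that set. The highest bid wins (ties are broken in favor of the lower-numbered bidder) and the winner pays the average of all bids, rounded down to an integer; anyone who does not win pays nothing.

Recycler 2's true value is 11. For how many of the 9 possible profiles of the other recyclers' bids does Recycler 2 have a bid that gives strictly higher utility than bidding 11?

2

Others bid (3, 12): truth gives 0; bid 12 gives 2 > 0. Violating.
Others bid (11, 3): truth gives 0; bid 12 gives 3 > 0. Violating.
Others bid (3, 3): truth gives 6; no alternative beats it.
Others bid (3, 11): truth gives 3; no alternative beats it.
(Checking all 9 profiles: 2 have a profitable deviation, 7 do not.)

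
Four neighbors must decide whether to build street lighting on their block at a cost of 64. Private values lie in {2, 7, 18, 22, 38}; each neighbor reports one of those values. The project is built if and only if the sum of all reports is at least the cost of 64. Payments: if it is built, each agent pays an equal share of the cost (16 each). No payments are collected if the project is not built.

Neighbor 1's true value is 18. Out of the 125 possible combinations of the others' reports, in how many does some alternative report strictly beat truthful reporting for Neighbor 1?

36

Others report (2, 2, 22): truth gives 0; report 38 gives 2 > 0. Violating.
Others report (2, 2, 38): truth gives 0; report 22 gives 2 > 0. Violating.
Others report (2, 7, 18): truth gives 0; report 38 gives 2 > 0. Violating.
Others report (2, 7, 22): truth gives 0; report 38 gives 2 > 0. Violating.
Others report (2, 2, 2): truth gives 0; no alternative beats it.
Others report (2, 2, 7): truth gives 0; no alternative beats it.
(Checking all 125 profiles: 36 have a profitable deviation, 89 do not.)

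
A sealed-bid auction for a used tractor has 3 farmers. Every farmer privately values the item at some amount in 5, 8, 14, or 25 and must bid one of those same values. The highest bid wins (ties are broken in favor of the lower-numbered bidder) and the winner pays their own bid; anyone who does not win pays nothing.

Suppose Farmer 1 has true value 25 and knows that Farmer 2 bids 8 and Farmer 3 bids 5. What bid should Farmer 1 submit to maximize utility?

Bid 5: loses, pays 0, utility 0.
Bid 8: wins, pays 8, utility 25 - 8 = 17.
Bid 14: wins, pays 14, utility 25 - 14 = 11.
Bid 25: wins, pays 25, utility 25 - 25 = 0.
The best choice is 8 with utility 17.

8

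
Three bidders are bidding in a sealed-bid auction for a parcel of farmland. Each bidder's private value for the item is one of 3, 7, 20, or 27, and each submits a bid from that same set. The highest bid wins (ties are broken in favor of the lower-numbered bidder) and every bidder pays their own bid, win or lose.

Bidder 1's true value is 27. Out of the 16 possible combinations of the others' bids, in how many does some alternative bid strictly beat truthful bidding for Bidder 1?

Others bid (3, 3): truth gives 0; bid 3 gives 24 > 0. Violating.
Others bid (3, 7): truth gives 0; bid 7 gives 20 > 0. Violating.
Others bid (3, 20): truth gives 0; bid 20 gives 7 > 0. Violating.
Others bid (7, 3): truth gives 0; bid 7 gives 20 > 0. Violating.
Others bid (3, 27): truth gives 0; no alternative beats it.
Others bid (7, 27): truth gives 0; no alternative beats it.
(Checking all 16 profiles: 9 have a profitable deviation, 7 do not.)

9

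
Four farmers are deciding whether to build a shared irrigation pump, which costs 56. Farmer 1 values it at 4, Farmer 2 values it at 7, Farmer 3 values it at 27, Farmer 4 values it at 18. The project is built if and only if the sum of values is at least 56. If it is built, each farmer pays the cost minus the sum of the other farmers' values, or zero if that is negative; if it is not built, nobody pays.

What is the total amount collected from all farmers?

56

Total value 56 ≥ cost 56, so it is built.
Farmer 1: others sum to 52; max(0, 56 - 52) = 4.
Farmer 2: others sum to 49; max(0, 56 - 49) = 7.
Farmer 3: others sum to 29; max(0, 56 - 29) = 27.
Farmer 4: others sum to 38; max(0, 56 - 38) = 18.
Total collected = 4 + 7 + 27 + 18 = 56.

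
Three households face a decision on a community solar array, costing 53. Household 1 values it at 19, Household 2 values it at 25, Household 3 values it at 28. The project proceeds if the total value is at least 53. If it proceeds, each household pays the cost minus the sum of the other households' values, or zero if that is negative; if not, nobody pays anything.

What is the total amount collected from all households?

15

Total value 72 ≥ cost 53, so it is built.
Household 1: others sum to 53; max(0, 53 - 53) = 0.
Household 2: others sum to 47; max(0, 53 - 47) = 6.
Household 3: others sum to 44; max(0, 53 - 44) = 9.
Total collected = 0 + 6 + 9 = 15.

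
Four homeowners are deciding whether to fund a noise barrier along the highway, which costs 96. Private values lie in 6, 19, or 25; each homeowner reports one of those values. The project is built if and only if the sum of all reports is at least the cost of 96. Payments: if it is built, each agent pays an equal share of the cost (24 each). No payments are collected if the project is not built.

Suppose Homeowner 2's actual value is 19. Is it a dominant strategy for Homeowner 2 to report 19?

Check each profile of the others' reports and compare truth against every alternative report.
Others report (6, 6, 6): truth gives 0, best alternative gives 0.
Others report (6, 6, 19): truth gives 0, best alternative gives 0.
Others report (6, 6, 25): truth gives 0, best alternative gives 0.
Others report (6, 19, 6): truth gives 0, best alternative gives 0.
Others report (6, 19, 19): truth gives 0, best alternative gives 0.
Others report (6, 19, 25): truth gives 0, best alternative gives 0.
(Remaining 21 profiles checked similarly; truth is weakly best in each.)
In every case the truthful report is at least as good as any alternative, so it is a dominant strategy.

Yes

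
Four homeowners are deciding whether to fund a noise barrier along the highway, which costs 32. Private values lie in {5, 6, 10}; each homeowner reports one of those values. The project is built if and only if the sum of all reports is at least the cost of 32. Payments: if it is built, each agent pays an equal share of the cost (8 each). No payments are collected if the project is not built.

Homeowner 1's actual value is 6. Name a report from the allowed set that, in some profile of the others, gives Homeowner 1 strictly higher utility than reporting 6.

5

Suppose Homeowner 2 reports 6, Homeowner 3 reports 10 and Homeowner 4 reports 10.
Report 6: project built, pays 8, utility 6 - 8 = -2.
Report 5: project not built, utility 0.
So reporting 5 beats truth here (0 > -2).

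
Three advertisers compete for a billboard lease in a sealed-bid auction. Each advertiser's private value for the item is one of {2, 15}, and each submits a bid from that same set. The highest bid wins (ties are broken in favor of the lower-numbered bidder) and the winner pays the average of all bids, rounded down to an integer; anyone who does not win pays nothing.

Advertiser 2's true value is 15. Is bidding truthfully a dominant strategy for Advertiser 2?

Check each profile of the others' bids and compare truth against every alternative bid.
Others bid (2, 2): truth gives 9, best alternative gives 0.
Others bid (2, 15): truth gives 5, best alternative gives 0.
Others bid (15, 2): truth gives 0, best alternative gives 0.
Others bid (15, 15): truth gives 0, best alternative gives 0.
In every case the truthful bid is at least as good as any alternative, so it is a dominant strategy.

Yes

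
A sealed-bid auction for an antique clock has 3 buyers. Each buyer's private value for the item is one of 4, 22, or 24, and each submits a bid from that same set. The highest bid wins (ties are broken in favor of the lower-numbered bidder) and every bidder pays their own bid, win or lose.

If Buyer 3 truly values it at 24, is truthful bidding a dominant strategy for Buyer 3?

No

Consider the case where Buyer 1 bids 4 and Buyer 2 bids 4.
Truthful bid 24: wins, pays 24, utility 24 - 24 = 0.
Bid 22 instead: wins, pays 22, utility 24 - 22 = 2.
Since 2 > 0, bidding 22 is strictly better here, so truthful bidding is not dominant.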